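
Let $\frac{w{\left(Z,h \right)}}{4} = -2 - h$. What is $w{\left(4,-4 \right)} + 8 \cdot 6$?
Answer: $56$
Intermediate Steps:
$w{\left(Z,h \right)} = -8 - 4 h$ ($w{\left(Z,h \right)} = 4 \left(-2 - h\right) = -8 - 4 h$)
$w{\left(4,-4 \right)} + 8 \cdot 6 = \left(-8 - -16\right) + 8 \cdot 6 = \left(-8 + 16\right) + 48 = 8 + 48 = 56$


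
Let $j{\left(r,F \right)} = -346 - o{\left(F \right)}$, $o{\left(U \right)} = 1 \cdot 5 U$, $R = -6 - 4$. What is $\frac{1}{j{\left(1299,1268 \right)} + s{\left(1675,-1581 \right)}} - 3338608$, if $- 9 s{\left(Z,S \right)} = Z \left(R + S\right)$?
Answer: $- \frac{8696242526599}{2604751} \approx -3.3386 \cdot 10^{6}$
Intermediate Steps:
$R = -10$ ($R = -6 - 4 = -10$)
$o{\left(U \right)} = 5 U$
$j{\left(r,F \right)} = -346 - 5 F$
$s{\left(Z,S \right)} = - \frac{Z \left(-10 + S\right)}{9}$
$\frac{1}{j{\left(1299,1268 \right)} + s{\left(1675,-1581 \right)}} - 3338608 = \frac{1}{\left(-346 - 6340\right) + \frac{1}{9} \cdot 1675 \left(10 - -1581\right)} - 3338608 = \frac{1}{\left(-346 - 6340\right) + \frac{1}{9} \cdot 1675 \left(10 + 1581\right)} - 3338608 = \frac{1}{-6686 + \frac{1}{9} \cdot 1675 \cdot 1591} - 3338608 = \frac{1}{-6686 + \frac{2664925}{9}} - 3338608 = \frac{1}{\frac{2604751}{9}} - 3338608 = \frac{9}{2604751} - 3338608 = - \frac{8696242526599}{2604751}$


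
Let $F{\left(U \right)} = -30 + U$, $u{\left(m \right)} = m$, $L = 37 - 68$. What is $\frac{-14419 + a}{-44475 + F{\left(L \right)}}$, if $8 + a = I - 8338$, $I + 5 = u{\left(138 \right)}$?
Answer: $\frac{2829}{5567} \approx 0.50817$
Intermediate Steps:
$L = -31$ ($L = 37 - 68 = -31$)
$I = 133$ ($I = -5 + 138 = 133$)
$a = -8213$ ($a = -8 + \left(133 - 8338\right) = -8 - 8205 = -8213$)
$\frac{-14419 + a}{-44475 + F{\left(L \right)}} = \frac{-14419 - 8213}{-44475 - 61} = - \frac{22632}{-44475 - 61} = - \frac{22632}{-44536} = \left(-22632\right) \left(- \frac{1}{44536}\right) = \frac{2829}{5567}$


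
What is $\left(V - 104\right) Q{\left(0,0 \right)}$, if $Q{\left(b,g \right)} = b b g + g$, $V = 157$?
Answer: $0$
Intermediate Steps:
$Q{\left(b,g \right)} = g + g b^{2}$ ($Q{\left(b,g \right)} = b^{2} g + g = g b^{2} + g = g + g b^{2}$)
$\left(V - 104\right) Q{\left(0,0 \right)} = \left(157 - 104\right) 0 \left(1 + 0^{2}\right) = 53 \cdot 0 \left(1 + 0\right) = 53 \cdot 0 \cdot 1 = 53 \cdot 0 = 0$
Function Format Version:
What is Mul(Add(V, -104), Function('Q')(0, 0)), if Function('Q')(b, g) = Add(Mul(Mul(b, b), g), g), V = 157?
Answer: 0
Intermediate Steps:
Function('Q')(b, g) = Add(g, Mul(g, Pow(b, 2))) (Function('Q')(b, g) = Add(Mul(Pow(b, 2), g), g) = Add(Mul(g, Pow(b, 2)), g) = Add(g, Mul(g, Pow(b, 2))))
Mul(Add(V, -104), Function('Q')(0, 0)) = Mul(Add(157, -104), Mul(0, Add(1, Pow(0, 2)))) = Mul(53, Mul(0, Add(1, 0))) = Mul(53, Mul(0, 1)) = Mul(53, 0) = 0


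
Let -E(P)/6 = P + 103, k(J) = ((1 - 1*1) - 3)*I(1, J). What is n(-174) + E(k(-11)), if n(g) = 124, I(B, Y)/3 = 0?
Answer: -494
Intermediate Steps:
I(B, Y) = 0 (I(B, Y) = 3*0 = 0)
k(J) = 0 (k(J) = ((1 - 1*1) - 3)*0 = ((1 - 1) - 3)*0 = (0 - 3)*0 = -3*0 = 0)
E(P) = -618 - 6*P (E(P) = -6*(P + 103) = -6*(103 + P) = -618 - 6*P)
n(-174) + E(k(-11)) = 124 + (-618 - 6*0) = 124 + (-618 + 0) = 124 - 618 = -494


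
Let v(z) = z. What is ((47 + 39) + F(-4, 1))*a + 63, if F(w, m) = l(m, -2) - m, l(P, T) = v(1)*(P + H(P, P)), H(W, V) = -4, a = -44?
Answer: -3545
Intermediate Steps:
l(P, T) = -4 + P (l(P, T) = 1*(P - 4) = 1*(-4 + P) = -4 + P)
F(w, m) = -4 (F(w, m) = (-4 + m) - m = -4)
((47 + 39) + F(-4, 1))*a + 63 = ((47 + 39) - 4)*(-44) + 63 = (86 - 4)*(-44) + 63 = 82*(-44) + 63 = -3608 + 63 = -3545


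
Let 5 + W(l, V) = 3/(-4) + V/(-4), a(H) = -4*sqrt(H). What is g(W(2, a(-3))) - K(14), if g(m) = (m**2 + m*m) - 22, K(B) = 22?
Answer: 129/8 - 23*I*sqrt(3) ≈ 16.125 - 39.837*I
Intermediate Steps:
W(l, V) = -23/4 - V/4 (W(l, V) = -5 + (3/(-4) + V/(-4)) = -5 + (3*(-1/4) + V*(-1/4)) = -5 + (-3/4 - V/4) = -23/4 - V/4)
g(m) = -22 + 2*m**2 (g(m) = (m**2 + m**2) - 22 = 2*m**2 - 22 = -22 + 2*m**2)
g(W(2, a(-3))) - K(14) = (-22 + 2*(-23/4 - (-1)*sqrt(-3))**2) - 1*22 = (-22 + 2*(-23/4 - (-1)*I*sqrt(3))**2) - 22 = (-22 + 2*(-23/4 + I*sqrt(3))**2) - 22 = -44 + 2*(-23/4 + I*sqrt(3))**2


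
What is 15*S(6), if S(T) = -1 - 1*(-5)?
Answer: 60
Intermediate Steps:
S(T) = 4 (S(T) = -1 + 5 = 4)
15*S(6) = 15*4 = 60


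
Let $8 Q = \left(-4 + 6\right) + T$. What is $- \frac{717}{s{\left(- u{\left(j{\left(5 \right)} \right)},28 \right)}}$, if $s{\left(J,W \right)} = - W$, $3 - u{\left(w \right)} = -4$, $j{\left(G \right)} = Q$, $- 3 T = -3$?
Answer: $\frac{717}{28} \approx 25.607$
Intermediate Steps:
$T = 1$ ($T = \left(- \frac{1}{3}\right) \left(-3\right) = 1$)
$Q = \frac{3}{8}$ ($Q = \frac{\left(-4 + 6\right) + 1}{8} = \frac{2 + 1}{8} = \frac{1}{8} \cdot 3 = \frac{3}{8} \approx 0.375$)
$j{\left(G \right)} = \frac{3}{8}$
$u{\left(w \right)} = 7$ ($u{\left(w \right)} = 3 - -4 = 3 + 4 = 7$)
$- \frac{717}{s{\left(- u{\left(j{\left(5 \right)} \right)},28 \right)}} = - \frac{717}{\left(-1\right) 28} = - \frac{717}{-28} = \left(-717\right) \left(- \frac{1}{28}\right) = \frac{717}{28}$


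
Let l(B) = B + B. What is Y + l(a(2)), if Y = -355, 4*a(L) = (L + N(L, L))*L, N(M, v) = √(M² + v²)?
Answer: -353 + 2*√2 ≈ -350.17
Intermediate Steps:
a(L) = L*(L + √2*√(L²))/4 (a(L) = ((L + √(L² + L²))*L)/4 = ((L + √(2*L²))*L)/4 = ((L + √2*√(L²))*L)/4 = (L*(L + √2*√(L²)))/4 = L*(L + √2*√(L²))/4)
l(B) = 2*B
Y + l(a(2)) = -355 + 2*((¼)*2*(2 + √2*√(2²))) = -355 + 2*((¼)*2*(2 + √2*√4)) = -355 + 2*((¼)*2*(2 + √2*2)) = -355 + 2*((¼)*2*(2 + 2*√2)) = -355 + 2*(1 + √2) = -355 + (2 + 2*√2) = -353 + 2*√2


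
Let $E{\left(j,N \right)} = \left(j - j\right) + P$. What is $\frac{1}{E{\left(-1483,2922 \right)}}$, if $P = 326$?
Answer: $\frac{1}{326} \approx 0.0030675$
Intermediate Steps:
$E{\left(j,N \right)} = 326$ ($E{\left(j,N \right)} = \left(j - j\right) + 326 = 0 + 326 = 326$)
$\frac{1}{E{\left(-1483,2922 \right)}} = \frac{1}{326}$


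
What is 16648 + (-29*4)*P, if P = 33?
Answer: 12820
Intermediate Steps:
16648 + (-29*4)*P = 16648 - 29*4*33 = 16648 - 116*33 = 16648 - 3828 = 12820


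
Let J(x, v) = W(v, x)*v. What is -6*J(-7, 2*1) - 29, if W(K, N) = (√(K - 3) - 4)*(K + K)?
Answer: 163 - 48*I ≈ 163.0 - 48.0*I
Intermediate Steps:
W(K, N) = 2*K*(-4 + √(-3 + K)) (W(K, N) = (√(-3 + K) - 4)*(2*K) = (-4 + √(-3 + K))*(2*K) = 2*K*(-4 + √(-3 + K)))
J(x, v) = 2*v²*(-4 + √(-3 + v)) (J(x, v) = (2*v*(-4 + √(-3 + v)))*v = 2*v²*(-4 + √(-3 + v)))
-6*J(-7, 2*1) - 29 = -12*(2*1)²*(-4 + √(-3 + 2*1)) - 29 = -12*2²*(-4 + √(-3 + 2)) - 29 = -12*4*(-4 + √(-1)) - 29 = -12*4*(-4 + I) - 29 = -6*(-32 + 8*I) - 29 = (192 - 48*I) - 29 = 163 - 48*I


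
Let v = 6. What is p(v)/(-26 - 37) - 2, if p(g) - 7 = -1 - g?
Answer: -2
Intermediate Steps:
p(g) = 6 - g (p(g) = 7 + (-1 - g) = 6 - g)
p(v)/(-26 - 37) - 2 = (6 - 1*6)/(-26 - 37) - 2 = (6 - 6)/(-63) - 2 = -1/63*0 - 2 = 0 - 2 = -2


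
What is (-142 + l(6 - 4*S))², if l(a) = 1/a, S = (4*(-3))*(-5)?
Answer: 1104166441/54756 ≈ 20165.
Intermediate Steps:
S = 60 (S = -12*(-5) = 60)
(-142 + l(6 - 4*S))² = (-142 + 1/(6 - 4*60))² = (-142 + 1/(6 - 240))² = (-142 + 1/(-234))² = (-142 - 1/234)² = (-33229/234)² = 1104166441/54756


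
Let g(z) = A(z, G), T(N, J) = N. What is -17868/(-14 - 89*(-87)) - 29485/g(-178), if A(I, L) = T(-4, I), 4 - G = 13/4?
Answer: 227818093/30916 ≈ 7368.9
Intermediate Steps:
G = ¾ (G = 4 - 13/4 = ¾ ≈ 0.75000)
A(I, L) = -4
g(z) = -4
-17868/(-14 - 89*(-87)) - 29485/g(-178) = -17868/(-14 - 89*(-87)) - 29485/(-4) = -17868/(-14 + 7743) - 29485*(-¼) = -17868/7729 + 29485/4 = 227818093/30916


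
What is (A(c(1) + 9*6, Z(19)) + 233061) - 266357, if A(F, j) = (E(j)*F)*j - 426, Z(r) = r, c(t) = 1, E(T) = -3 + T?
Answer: -17002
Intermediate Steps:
A(F, j) = -426 + F*j*(-3 + j) (A(F, j) = ((-3 + j)*F)*j - 426 = (F*(-3 + j))*j - 426 = F*j*(-3 + j) - 426 = -426 + F*j*(-3 + j))
(A(c(1) + 9*6, Z(19)) + 233061) - 266357 = ((-426 + (1 + 9*6)*19*(-3 + 19)) + 233061) - 266357 = ((-426 + (1 + 54)*19*16) + 233061) - 266357 = ((-426 + 55*19*16) + 233061) - 266357 = ((-426 + 16720) + 233061) - 266357 = (16294 + 233061) - 266357 = 249355 - 266357 = -17002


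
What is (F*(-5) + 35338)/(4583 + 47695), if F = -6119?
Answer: 65933/52278 ≈ 1.2612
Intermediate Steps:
(F*(-5) + 35338)/(4583 + 47695) = (-6119*(-5) + 35338)/(4583 + 47695) = (30595 + 35338)/52278 = 65933*(1/52278) = 65933/52278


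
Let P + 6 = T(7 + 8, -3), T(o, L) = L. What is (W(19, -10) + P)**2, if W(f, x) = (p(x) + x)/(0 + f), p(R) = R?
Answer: 36481/361 ≈ 101.06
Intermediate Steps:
W(f, x) = 2*x/f (W(f, x) = (x + x)/(0 + f) = (2*x)/f = 2*x/f)
P = -9 (P = -6 - 3 = -9)
(W(19, -10) + P)**2 = (2*(-10)/19 - 9)**2 = (2*(-10)*(1/19) - 9)**2 = (-20/19 - 9)**2 = (-191/19)**2 = 36481/361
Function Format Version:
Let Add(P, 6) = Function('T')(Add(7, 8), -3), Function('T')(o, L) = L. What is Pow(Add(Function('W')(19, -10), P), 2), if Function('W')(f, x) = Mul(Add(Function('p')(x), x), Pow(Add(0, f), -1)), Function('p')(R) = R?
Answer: Rational(36481, 361) ≈ 101.06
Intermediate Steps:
Function('W')(f, x) = Mul(2, x, Pow(f, -1)) (Function('W')(f, x) = Mul(Add(x, x), Pow(Add(0, f), -1)) = Mul(Mul(2, x), Pow(f, -1)) = Mul(2, x, Pow(f, -1)))
P = -9 (P = Add(-6, -3) = -9)
Pow(Add(Function('W')(19, -10), P), 2) = Pow(Add(Mul(2, -10, Pow(19, -1)), -9), 2) = Pow(Add(Mul(2, -10, Rational(1, 19)), -9), 2) = Pow(Add(Rational(-20, 19), -9), 2) = Pow(Rational(-191, 19), 2) = Rational(36481, 361)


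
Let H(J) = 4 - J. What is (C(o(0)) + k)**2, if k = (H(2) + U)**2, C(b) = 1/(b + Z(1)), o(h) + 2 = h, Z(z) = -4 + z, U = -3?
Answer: 16/25 ≈ 0.64000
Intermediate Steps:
o(h) = -2 + h
C(b) = 1/(-3 + b) (C(b) = 1/(b + (-4 + 1)) = 1/(b - 3) = 1/(-3 + b))
k = 1 (k = ((4 - 1*2) - 3)**2 = ((4 - 2) - 3)**2 = (2 - 3)**2 = (-1)**2 = 1)
(C(o(0)) + k)**2 = (1/(-3 + (-2 + 0)) + 1)**2 = (1/(-3 - 2) + 1)**2 = (1/(-5) + 1)**2 = (-1/5 + 1)**2 = (4/5)**2 = 16/25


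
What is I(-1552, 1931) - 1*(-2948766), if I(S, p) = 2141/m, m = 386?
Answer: 1138225817/386 ≈ 2.9488e+6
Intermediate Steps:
I(S, p) = 2141/386
I(-1552, 1931) - 1*(-2948766) = 2141/386 - 1*(-2948766) = 2141/386 + 2948766 = 1138225817/386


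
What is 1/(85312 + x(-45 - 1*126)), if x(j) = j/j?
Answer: 1/85313 ≈ 1.1722e-5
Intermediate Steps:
x(j) = 1
1/(85312 + x(-45 - 1*126)) = 1/(85312 + 1) = 1/85313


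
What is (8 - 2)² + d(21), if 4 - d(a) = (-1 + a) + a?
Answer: -1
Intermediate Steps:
d(a) = 5 - 2*a (d(a) = 4 - ((-1 + a) + a) = 4 - (-1 + 2*a) = 4 + (1 - 2*a) = 5 - 2*a)
(8 - 2)² + d(21) = (8 - 2)² + (5 - 2*21) = 6² + (5 - 42) = 36 - 37 = -1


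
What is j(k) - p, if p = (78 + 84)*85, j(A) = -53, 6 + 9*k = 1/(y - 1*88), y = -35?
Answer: -13823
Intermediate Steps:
k = -739/1107 (k = -⅔ + 1/(9*(-35 - 1*88)) = -⅔ + 1/(9*(-35 - 88)) = -⅔ + (⅑)/(-123) = -⅔ + (⅑)*(-1/123) = -⅔ - 1/1107 = -739/1107 ≈ -0.66757)
p = 13770 (p = 162*85 = 13770)
j(k) - p = -53 - 1*13770 = -53 - 13770 = -13823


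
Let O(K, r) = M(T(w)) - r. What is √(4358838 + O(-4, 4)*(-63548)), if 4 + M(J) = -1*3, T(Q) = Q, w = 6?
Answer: √5057866 ≈ 2249.0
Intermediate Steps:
M(J) = -7 (M(J) = -4 - 1*3 = -4 - 3 = -7)
O(K, r) = -7 - r
√(4358838 + O(-4, 4)*(-63548)) = √(4358838 + (-7 - 1*4)*(-63548)) = √(4358838 + (-7 - 4)*(-63548)) = √(4358838 - 11*(-63548)) = √(4358838 + 699028) = √5057866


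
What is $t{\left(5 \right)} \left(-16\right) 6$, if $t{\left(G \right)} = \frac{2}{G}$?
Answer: $- \frac{192}{5} \approx -38.4$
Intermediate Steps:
$t{\left(5 \right)} \left(-16\right) 6 = \frac{2}{5} \left(-16\right) 6 = \left(- \frac{32}{5}\right) 6 = - \frac{192}{5}$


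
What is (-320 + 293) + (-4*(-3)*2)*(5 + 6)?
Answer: 237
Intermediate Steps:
(-320 + 293) + (-4*(-3)*2)*(5 + 6) = -27 + (12*2)*11 = -27 + 24*11 = -27 + 264 = 237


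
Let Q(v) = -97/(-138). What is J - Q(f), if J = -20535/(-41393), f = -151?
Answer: -1181291/5712234 ≈ -0.20680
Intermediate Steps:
J = 20535/41393 (J = -20535*(-1/41393) = 20535/41393 ≈ 0.49610)
Q(v) = 97/138 (Q(v) = -97*(-1/138) = 97/138)
J - Q(f) = 20535/41393 - 1*97/138 = 20535/41393 - 97/138 = -1181291/5712234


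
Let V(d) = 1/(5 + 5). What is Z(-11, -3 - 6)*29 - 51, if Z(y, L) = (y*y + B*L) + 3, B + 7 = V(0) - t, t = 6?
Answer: 69119/10 ≈ 6911.9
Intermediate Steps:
V(d) = ⅒ (V(d) = 1/10 = ⅒)
B = -129/10 (B = -7 + (⅒ - 1*6) = -7 + (⅒ - 6) = -7 - 59/10 = -129/10 ≈ -12.900)
Z(y, L) = 3 + y² - 129*L/10 (Z(y, L) = (y*y - 129*L/10) + 3 = (y² - 129*L/10) + 3 = 3 + y² - 129*L/10)
Z(-11, -3 - 6)*29 - 51 = (3 + (-11)² - 129*(-3 - 6)/10)*29 - 51 = (3 + 121 - 129/10*(-9))*29 - 51 = (3 + 121 + 1161/10)*29 - 51 = (2401/10)*29 - 51 = 69629/10 - 51 = 69119/10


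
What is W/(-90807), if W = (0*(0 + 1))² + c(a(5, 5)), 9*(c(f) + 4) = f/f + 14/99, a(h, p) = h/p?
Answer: 3451/80909037 ≈ 4.2653e-5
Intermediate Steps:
c(f) = -3451/891 (c(f) = -4 + (f/f + 14/99)/9 = -4 + (1 + 14*(1/99))/9 = -4 + (1 + 14/99)/9 = -4 + (⅑)*(113/99) = -4 + 113/891 = -3451/891)
W = -3451/891 (W = (0*(0 + 1))² - 3451/891 = (0*1)² - 3451/891 = 0² - 3451/891 = 0 - 3451/891 = -3451/891 ≈ -3.8732)
W/(-90807) = -3451/891/(-90807) = -3451/891*(-1/90807) = 3451/80909037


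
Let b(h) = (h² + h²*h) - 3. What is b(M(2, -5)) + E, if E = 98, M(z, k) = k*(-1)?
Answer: 245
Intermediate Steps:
M(z, k) = -k
b(h) = -3 + h² + h³ (b(h) = (h² + h³) - 3 = -3 + h² + h³)
b(M(2, -5)) + E = (-3 + (-1*(-5))² + (-1*(-5))³) + 98 = (-3 + 5² + 5³) + 98 = (-3 + 25 + 125) + 98 = 147 + 98 = 245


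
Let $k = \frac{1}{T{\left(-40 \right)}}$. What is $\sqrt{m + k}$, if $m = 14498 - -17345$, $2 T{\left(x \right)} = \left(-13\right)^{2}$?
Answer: $\frac{51 \sqrt{2069}}{13} \approx 178.45$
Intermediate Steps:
$T{\left(x \right)} = \frac{169}{2}$ ($T{\left(x \right)} = \frac{\left(-13\right)^{2}}{2} = \frac{1}{2} \cdot 169 = \frac{169}{2}$)
$m = 31843$ ($m = 14498 + 17345 = 31843$)
$k = \frac{2}{169}$ ($k = \frac{1}{\frac{169}{2}} = \frac{2}{169} \approx 0.011834$)
$\sqrt{m + k} = \sqrt{31843 + \frac{2}{169}} = \sqrt{\frac{5381469}{169}} = \frac{51 \sqrt{2069}}{13}$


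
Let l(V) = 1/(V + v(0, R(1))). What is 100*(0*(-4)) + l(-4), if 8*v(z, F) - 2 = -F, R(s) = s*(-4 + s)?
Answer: -8/27 ≈ -0.29630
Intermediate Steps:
v(z, F) = ¼ - F/8 (v(z, F) = ¼ + (-F)/8 = ¼ - F/8)
l(V) = 1/(5/8 + V) (l(V) = 1/(V + (¼ - (-4 + 1)/8)) = 1/(V + (¼ - (-3)/8)) = 1/(V + (¼ - ⅛*(-3))) = 1/(V + (¼ + 3/8)) = 1/(V + 5/8) = 1/(5/8 + V))
100*(0*(-4)) + l(-4) = 100*(0*(-4)) + 8/(5 + 8*(-4)) = 100*0 + 8/(5 - 32) = 0 + 8/(-27) = 0 + 8*(-1/27) = 0 - 8/27 = -8/27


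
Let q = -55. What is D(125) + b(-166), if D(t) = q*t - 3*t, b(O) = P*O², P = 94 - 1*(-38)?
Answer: 3630142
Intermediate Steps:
P = 132 (P = 94 + 38 = 132)
b(O) = 132*O²
D(t) = -58*t (D(t) = -55*t - 3*t = -58*t)
D(125) + b(-166) = -58*125 + 132*(-166)² = -7250 + 132*27556 = -7250 + 3637392 = 3630142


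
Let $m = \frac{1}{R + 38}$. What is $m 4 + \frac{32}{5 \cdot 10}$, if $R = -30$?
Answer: $\frac{57}{50} \approx 1.14$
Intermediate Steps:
$m = \frac{1}{8}$ ($m = \frac{1}{-30 + 38} = \frac{1}{8} \approx 0.125$)
$m 4 + \frac{32}{5 \cdot 10} = \frac{1}{8} \cdot 4 + \frac{32}{5 \cdot 10} = \frac{1}{2} + \frac{32}{50} = \frac{1}{2} + 32 \cdot \frac{1}{50} = \frac{1}{2} + \frac{16}{25} = \frac{57}{50}$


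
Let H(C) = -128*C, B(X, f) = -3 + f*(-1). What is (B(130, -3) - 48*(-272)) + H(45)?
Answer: 7296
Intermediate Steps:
B(X, f) = -3 - f
(B(130, -3) - 48*(-272)) + H(45) = ((-3 - 1*(-3)) - 48*(-272)) - 128*45 = ((-3 + 3) + 13056) - 5760 = (0 + 13056) - 5760 = 13056 - 5760 = 7296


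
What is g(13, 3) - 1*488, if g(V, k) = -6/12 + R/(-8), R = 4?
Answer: -489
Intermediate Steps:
g(V, k) = -1 (g(V, k) = -6/12 + 4/(-8) = -6*1/12 + 4*(-⅛) = -½ - ½ = -1)
g(13, 3) - 1*488 = -1 - 1*488 = -1 - 488 = -489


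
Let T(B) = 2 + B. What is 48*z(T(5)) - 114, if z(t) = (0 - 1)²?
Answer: -66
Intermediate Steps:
z(t) = 1 (z(t) = (-1)² = 1)
48*z(T(5)) - 114 = 48*1 - 114 = 48 - 114 = -66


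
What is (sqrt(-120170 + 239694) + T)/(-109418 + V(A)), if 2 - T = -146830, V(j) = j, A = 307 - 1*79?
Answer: -73416/54595 - sqrt(29881)/54595 ≈ -1.3479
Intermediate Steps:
A = 228 (A = 307 - 79 = 228)
T = 146832 (T = 2 - 1*(-146830) = 2 + 146830 = 146832)
(sqrt(-120170 + 239694) + T)/(-109418 + V(A)) = (sqrt(-120170 + 239694) + 146832)/(-109418 + 228) = (sqrt(119524) + 146832)/(-109190) = (2*sqrt(29881) + 146832)*(-1/109190) = (146832 + 2*sqrt(29881))*(-1/109190) = -73416/54595 - sqrt(29881)/54595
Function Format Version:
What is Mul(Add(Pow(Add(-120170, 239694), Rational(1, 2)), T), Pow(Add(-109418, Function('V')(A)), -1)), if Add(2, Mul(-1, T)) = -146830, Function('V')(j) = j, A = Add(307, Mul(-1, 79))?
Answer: Add(Rational(-73416, 54595), Mul(Rational(-1, 54595), Pow(29881, Rational(1, 2)))) ≈ -1.3479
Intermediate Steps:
A = 228 (A = Add(307, -79) = 228)
T = 146832 (T = Add(2, Mul(-1, -146830)) = Add(2, 146830) = 146832)
Mul(Add(Pow(Add(-120170, 239694), Rational(1, 2)), T), Pow(Add(-109418, Function('V')(A)), -1)) = Mul(Add(Pow(Add(-120170, 239694), Rational(1, 2)), 146832), Pow(Add(-109418, 228), -1)) = Mul(Add(Pow(119524, Rational(1, 2)), 146832), Pow(-109190, -1)) = Mul(Add(Mul(2, Pow(29881, Rational(1, 2))), 146832), Rational(-1, 109190)) = Mul(Add(146832, Mul(2, Pow(29881, Rational(1, 2)))), Rational(-1, 109190)) = Add(Rational(-73416, 54595), Mul(Rational(-1, 54595), Pow(29881, Rational(1, 2))))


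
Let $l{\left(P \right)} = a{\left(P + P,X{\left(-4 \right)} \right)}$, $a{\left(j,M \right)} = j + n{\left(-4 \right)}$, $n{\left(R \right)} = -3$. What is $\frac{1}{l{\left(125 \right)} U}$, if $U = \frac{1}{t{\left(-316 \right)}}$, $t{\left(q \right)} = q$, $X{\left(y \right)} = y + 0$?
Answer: $- \frac{316}{247} \approx -1.2794$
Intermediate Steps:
$X{\left(y \right)} = y$
$a{\left(j,M \right)} = -3 + j$ ($a{\left(j,M \right)} = j - 3 = -3 + j$)
$l{\left(P \right)} = -3 + 2 P$ ($l{\left(P \right)} = -3 + \left(P + P\right) = -3 + 2 P$)
$U = - \frac{1}{316}$ ($U = \frac{1}{-316} = - \frac{1}{316} \approx -0.0031646$)
$\frac{1}{l{\left(125 \right)} U} = \frac{1}{\left(-3 + 2 \cdot 125\right) \left(- \frac{1}{316}\right)} = \frac{1}{-3 + 250} \left(-316\right) = \frac{1}{247} \left(-316\right) = - \frac{316}{247}$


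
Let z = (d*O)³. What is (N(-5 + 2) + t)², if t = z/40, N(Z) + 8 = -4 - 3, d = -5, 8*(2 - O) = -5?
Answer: 85828491225/16777216 ≈ 5115.8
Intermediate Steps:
O = 21/8 (O = 2 - ⅛*(-5) = 2 + 5/8 = 21/8 ≈ 2.6250)
z = -1157625/512 (z = (-5*21/8)³ = (-105/8)³ = -1157625/512 ≈ -2261.0)
N(Z) = -15 (N(Z) = -8 + (-4 - 3) = -8 - 7 = -15)
t = -231525/4096 (t = -1157625/512/40 = -1157625/512*1/40 = -231525/4096 ≈ -56.525)
(N(-5 + 2) + t)² = (-15 - 231525/4096)² = (-292965/4096)² = 85828491225/16777216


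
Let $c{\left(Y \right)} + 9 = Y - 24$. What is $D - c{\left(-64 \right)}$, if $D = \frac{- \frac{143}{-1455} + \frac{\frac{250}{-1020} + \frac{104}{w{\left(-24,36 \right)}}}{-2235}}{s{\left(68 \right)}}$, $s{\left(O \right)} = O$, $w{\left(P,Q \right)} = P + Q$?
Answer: $\frac{145860031631}{1503690120} \approx 97.001$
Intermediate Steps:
$c{\left(Y \right)} = -33 + Y$ ($c{\left(Y \right)} = -9 + \left(Y - 24\right) = -9 + \left(-24 + Y\right) = -33 + Y$)
$D = \frac{2089991}{1503690120}$ ($D = \frac{- \frac{143}{-1455} + \frac{\frac{250}{-1020} + \frac{104}{-24 + 36}}{-2235}}{68} = \left(\left(-143\right) \left(- \frac{1}{1455}\right) + \left(250 \left(- \frac{1}{1020}\right) + \frac{104}{12}\right) \left(- \frac{1}{2235}\right)\right) \frac{1}{68} = \left(\frac{143}{1455} + \left(- \frac{25}{102} + 104 \cdot \frac{1}{12}\right) \left(- \frac{1}{2235}\right)\right) \frac{1}{68} = \left(\frac{143}{1455} + \left(- \frac{25}{102} + \frac{26}{3}\right) \left(- \frac{1}{2235}\right)\right) \frac{1}{68} = \left(\frac{143}{1455} + \frac{859}{102} \left(- \frac{1}{2235}\right)\right) \frac{1}{68} = \left(\frac{143}{1455} - \frac{859}{227970}\right) \frac{1}{68} = \frac{2089991}{22113090} \cdot \frac{1}{68} = \frac{2089991}{1503690120} \approx 0.0013899$)
$D - c{\left(-64 \right)} = \frac{2089991}{1503690120} - \left(-33 - 64\right) = \frac{2089991}{1503690120} - -97 = \frac{2089991}{1503690120} + 97 = \frac{145860031631}{1503690120}$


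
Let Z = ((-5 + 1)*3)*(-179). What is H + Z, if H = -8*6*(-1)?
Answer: 2196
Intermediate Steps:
H = 48 (H = -48*(-1) = 48)
Z = 2148 (Z = -4*3*(-179) = -12*(-179) = 2148)
H + Z = 48 + 2148 = 2196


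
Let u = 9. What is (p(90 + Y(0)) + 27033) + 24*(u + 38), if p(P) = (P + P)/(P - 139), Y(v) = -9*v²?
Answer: 1379709/49 ≈ 28157.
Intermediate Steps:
p(P) = 2*P/(-139 + P) (p(P) = (2*P)/(-139 + P) = 2*P/(-139 + P))
(p(90 + Y(0)) + 27033) + 24*(u + 38) = (2*(90 - 9*0²)/(-139 + (90 - 9*0²)) + 27033) + 24*(9 + 38) = (2*(90 - 9*0)/(-139 + (90 - 9*0)) + 27033) + 24*47 = (2*(90 + 0)/(-139 + (90 + 0)) + 27033) + 1128 = (2*90/(-139 + 90) + 27033) + 1128 = (2*90/(-49) + 27033) + 1128 = (2*90*(-1/49) + 27033) + 1128 = (-180/49 + 27033) + 1128 = 1324437/49 + 1128 = 1379709/49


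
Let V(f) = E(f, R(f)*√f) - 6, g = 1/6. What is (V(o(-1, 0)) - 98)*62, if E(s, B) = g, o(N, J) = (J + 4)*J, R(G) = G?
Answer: -19313/3 ≈ -6437.7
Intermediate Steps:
o(N, J) = J*(4 + J) (o(N, J) = (4 + J)*J = J*(4 + J))
g = ⅙ ≈ 0.16667
E(s, B) = ⅙
V(f) = -35/6 (V(f) = ⅙ - 6 = -35/6)
(V(o(-1, 0)) - 98)*62 = (-35/6 - 98)*62 = -623/6*62 = -19313/3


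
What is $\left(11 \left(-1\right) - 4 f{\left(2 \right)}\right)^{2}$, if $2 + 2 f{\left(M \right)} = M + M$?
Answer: $225$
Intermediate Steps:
$f{\left(M \right)} = -1 + M$ ($f{\left(M \right)} = -1 + \frac{M + M}{2} = -1 + \frac{2 M}{2} = -1 + M$)
$\left(11 \left(-1\right) - 4 f{\left(2 \right)}\right)^{2} = \left(11 \left(-1\right) + \left(0 - 4 \left(-1 + 2\right)\right)\right)^{2} = \left(-11 + \left(0 - 4\right)\right)^{2} = \left(-11 - 4\right)^{2} = \left(-15\right)^{2} = 225$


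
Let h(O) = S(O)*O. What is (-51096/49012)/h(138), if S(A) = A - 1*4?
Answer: -2129/37763746 ≈ -5.6377e-5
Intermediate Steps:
S(A) = -4 + A (S(A) = A - 4 = -4 + A)
h(O) = O*(-4 + O) (h(O) = (-4 + O)*O = O*(-4 + O))
(-51096/49012)/h(138) = (-51096/49012)/((138*(-4 + 138))) = (-51096*1/49012)/((138*134)) = -12774/12253/18492 = -12774/12253*1/18492 = -2129/37763746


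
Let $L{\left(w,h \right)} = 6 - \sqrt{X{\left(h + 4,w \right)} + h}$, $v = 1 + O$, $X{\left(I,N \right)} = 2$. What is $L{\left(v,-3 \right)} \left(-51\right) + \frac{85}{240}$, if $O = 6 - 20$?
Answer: $- \frac{14671}{48} + 51 i \approx -305.65 + 51.0 i$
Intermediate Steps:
$O = -14$ ($O = 6 - 20 = -14$)
$v = -13$ ($v = 1 - 14 = -13$)
$L{\left(w,h \right)} = 6 - \sqrt{2 + h}$
$L{\left(v,-3 \right)} \left(-51\right) + \frac{85}{240} = \left(6 - \sqrt{2 - 3}\right) \left(-51\right) + \frac{85}{240} = \left(6 - \sqrt{-1}\right) \left(-51\right) + 85 \cdot \frac{1}{240} = \left(6 - i\right) \left(-51\right) + \frac{17}{48} = \left(-306 + 51 i\right) + \frac{17}{48} = - \frac{14671}{48} + 51 i$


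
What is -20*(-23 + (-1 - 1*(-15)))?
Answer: 180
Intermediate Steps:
-20*(-23 + (-1 - 1*(-15))) = -20*(-23 + (-1 + 15)) = -20*(-23 + 14) = -20*(-9) = 180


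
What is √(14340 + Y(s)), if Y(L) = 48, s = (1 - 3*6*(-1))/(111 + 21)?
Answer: 2*√3597 ≈ 119.95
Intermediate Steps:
s = 19/132 (s = (1 - 18*(-1))/132 = (1 + 18)*(1/132) = 19*(1/132) = 19/132 ≈ 0.14394)
√(14340 + Y(s)) = √(14340 + 48) = √14388 = 2*√3597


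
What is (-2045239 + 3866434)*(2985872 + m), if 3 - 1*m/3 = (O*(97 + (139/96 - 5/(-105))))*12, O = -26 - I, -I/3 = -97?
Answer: 419157271814625/56 ≈ 7.4850e+12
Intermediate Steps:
I = 291 (I = -3*(-97) = 291)
O = -317 (O = -26 - 1*291 = -26 - 291 = -317)
m = 62946243/56 (m = 9 - 3*(-317*(97 + (139/96 - 5/(-105))))*12 = 9 - 3*(-317*(97 + (139*(1/96) - 5*(-1/105))))*12 = 9 - 3*(-317*(97 + (139/96 + 1/21)))*12 = 9 - 3*(-317*(97 + 335/224))*12 = 9 - 3*(-317*22063/224)*12 = 9 - (-20981913)*12/224 = 9 - 3*(-20981913/56) = 9 + 62945739/56 = 62946243/56 ≈ 1.1240e+6)
(-2045239 + 3866434)*(2985872 + m) = (-2045239 + 3866434)*(2985872 + 62946243/56) = 1821195*(230155075/56) = 419157271814625/56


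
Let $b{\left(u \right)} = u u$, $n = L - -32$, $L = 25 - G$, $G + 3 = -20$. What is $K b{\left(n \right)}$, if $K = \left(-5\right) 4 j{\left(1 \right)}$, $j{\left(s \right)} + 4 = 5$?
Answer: $-128000$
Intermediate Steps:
$G = -23$ ($G = -3 - 20 = -23$)
$j{\left(s \right)} = 1$ ($j{\left(s \right)} = -4 + 5 = 1$)
$L = 48$ ($L = 25 - -23 = 25 + 23 = 48$)
$n = 80$ ($n = 48 - -32 = 48 + 32 = 80$)
$b{\left(u \right)} = u^{2}$
$K = -20$ ($K = \left(-5\right) 4 \cdot 1 = \left(-20\right) 1 = -20$)
$K b{\left(n \right)} = - 20 \cdot 80^{2} = \left(-20\right) 6400 = -128000$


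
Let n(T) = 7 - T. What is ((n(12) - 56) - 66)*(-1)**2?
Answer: -127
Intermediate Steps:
((n(12) - 56) - 66)*(-1)**2 = (((7 - 1*12) - 56) - 66)*(-1)**2 = (((7 - 12) - 56) - 66)*1 = ((-5 - 56) - 66)*1 = (-61 - 66)*1 = -127*1 = -127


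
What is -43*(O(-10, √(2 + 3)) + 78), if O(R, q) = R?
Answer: -2924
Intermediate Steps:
-43*(O(-10, √(2 + 3)) + 78) = -43*(-10 + 78) = -43*68 = -2924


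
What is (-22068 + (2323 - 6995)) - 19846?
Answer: -46586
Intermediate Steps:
(-22068 + (2323 - 6995)) - 19846 = (-22068 - 4672) - 19846 = -26740 - 19846 = -46586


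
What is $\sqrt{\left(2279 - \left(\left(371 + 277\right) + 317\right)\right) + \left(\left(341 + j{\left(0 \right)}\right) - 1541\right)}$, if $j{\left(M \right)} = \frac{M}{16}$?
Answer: $\sqrt{114} \approx 10.677$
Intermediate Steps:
$j{\left(M \right)} = \frac{M}{16}$ ($j{\left(M \right)} = M \frac{1}{16} = \frac{M}{16}$)
$\sqrt{\left(2279 - \left(\left(371 + 277\right) + 317\right)\right) + \left(\left(341 + j{\left(0 \right)}\right) - 1541\right)} = \sqrt{\left(2279 - \left(\left(371 + 277\right) + 317\right)\right) + \left(\left(341 + \frac{1}{16} \cdot 0\right) - 1541\right)} = \sqrt{\left(2279 - \left(648 + 317\right)\right) + \left(\left(341 + 0\right) - 1541\right)} = \sqrt{\left(2279 - 965\right) + \left(341 - 1541\right)} = \sqrt{\left(2279 - 965\right) - 1200} = \sqrt{1314 - 1200} = \sqrt{114}$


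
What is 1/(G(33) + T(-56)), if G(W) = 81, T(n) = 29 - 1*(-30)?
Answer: 1/140 ≈ 0.0071429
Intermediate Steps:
T(n) = 59 (T(n) = 29 + 30 = 59)
1/(G(33) + T(-56)) = 1/(81 + 59) = 1/140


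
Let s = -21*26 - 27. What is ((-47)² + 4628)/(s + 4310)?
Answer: 6837/3737 ≈ 1.8295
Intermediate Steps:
s = -573 (s = -546 - 27 = -573)
((-47)² + 4628)/(s + 4310) = ((-47)² + 4628)/(-573 + 4310) = (2209 + 4628)/3737 = 6837*(1/3737) = 6837/3737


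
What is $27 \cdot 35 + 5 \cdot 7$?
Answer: $980$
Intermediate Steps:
$27 \cdot 35 + 5 \cdot 7 = 945 + 35 = 980$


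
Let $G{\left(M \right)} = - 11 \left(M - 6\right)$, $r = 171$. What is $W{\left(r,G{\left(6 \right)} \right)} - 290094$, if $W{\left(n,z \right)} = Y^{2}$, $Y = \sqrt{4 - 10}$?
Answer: $-290100$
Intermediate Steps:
$Y = i \sqrt{6}$ ($Y = \sqrt{-6} = i \sqrt{6} \approx 2.4495 i$)
$G{\left(M \right)} = 66 - 11 M$ ($G{\left(M \right)} = - 11 \left(-6 + M\right) = 66 - 11 M$)
$W{\left(n,z \right)} = -6$ ($W{\left(n,z \right)} = \left(i \sqrt{6}\right)^{2} = -6$)
$W{\left(r,G{\left(6 \right)} \right)} - 290094 = -6 - 290094 = -290100$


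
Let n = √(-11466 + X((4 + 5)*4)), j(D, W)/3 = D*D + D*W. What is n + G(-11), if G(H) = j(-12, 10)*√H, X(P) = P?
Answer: 3*I*(√1270 + 24*√11) ≈ 345.71*I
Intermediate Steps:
j(D, W) = 3*D² + 3*D*W (j(D, W) = 3*(D*D + D*W) = 3*(D² + D*W) = 3*D² + 3*D*W)
n = 3*I*√1270 (n = √(-11466 + (4 + 5)*4) = √(-11466 + 9*4) = √(-11466 + 36) = √(-11430) = 3*I*√1270 ≈ 106.91*I)
G(H) = 72*√H (G(H) = (3*(-12)*(-12 + 10))*√H = (3*(-12)*(-2))*√H = 72*√H)
n + G(-11) = 3*I*√1270 + 72*√(-11) = 3*I*√1270 + 72*(I*√11) = 3*I*√1270 + 72*I*√11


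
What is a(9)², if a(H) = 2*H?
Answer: 324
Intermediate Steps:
a(9)² = (2*9)² = 18² = 324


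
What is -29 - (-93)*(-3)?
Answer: -308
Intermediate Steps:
-29 - (-93)*(-3) = -29 - 31*9 = -29 - 279 = -308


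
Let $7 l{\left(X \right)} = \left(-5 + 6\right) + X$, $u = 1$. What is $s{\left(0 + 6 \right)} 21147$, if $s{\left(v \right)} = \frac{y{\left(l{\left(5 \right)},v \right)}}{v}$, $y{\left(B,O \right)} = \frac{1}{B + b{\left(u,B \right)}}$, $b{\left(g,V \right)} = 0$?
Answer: $\frac{49343}{12} \approx 4111.9$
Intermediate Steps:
$l{\left(X \right)} = \frac{1}{7} + \frac{X}{7}$ ($l{\left(X \right)} = \frac{\left(-5 + 6\right) + X}{7} = \frac{1 + X}{7} = \frac{1}{7} + \frac{X}{7}$)
$y{\left(B,O \right)} = \frac{1}{B}$ ($y{\left(B,O \right)} = \frac{1}{B + 0} = \frac{1}{B}$)
$s{\left(v \right)} = \frac{7}{6 v}$ ($s{\left(v \right)} = \frac{1}{\left(\frac{1}{7} + \frac{1}{7} \cdot 5\right) v} = \frac{1}{\left(\frac{1}{7} + \frac{5}{7}\right) v} = \frac{1}{\frac{6}{7} v} = \frac{7}{6 v}$)
$s{\left(0 + 6 \right)} 21147 = \frac{7}{6 \left(0 + 6\right)} 21147 = \frac{7}{6 \cdot 6} \cdot 21147 = \frac{7}{6} \cdot \frac{1}{6} \cdot 21147 = \frac{7}{36} \cdot 21147 = \frac{49343}{12}$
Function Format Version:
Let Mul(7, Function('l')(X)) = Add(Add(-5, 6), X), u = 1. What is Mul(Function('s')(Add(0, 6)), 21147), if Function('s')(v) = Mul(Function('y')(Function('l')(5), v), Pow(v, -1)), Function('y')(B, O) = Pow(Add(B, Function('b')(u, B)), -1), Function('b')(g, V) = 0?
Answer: Rational(49343, 12) ≈ 4111.9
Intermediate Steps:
Function('l')(X) = Add(Rational(1, 7), Mul(Rational(1, 7), X)) (Function('l')(X) = Mul(Rational(1, 7), Add(Add(-5, 6), X)) = Mul(Rational(1, 7), Add(1, X)) = Add(Rational(1, 7), Mul(Rational(1, 7), X)))
Function('y')(B, O) = Pow(B, -1) (Function('y')(B, O) = Pow(Add(B, 0), -1) = Pow(B, -1))
Function('s')(v) = Mul(Rational(7, 6), Pow(v, -1)) (Function('s')(v) = Mul(Pow(Add(Rational(1, 7), Mul(Rational(1, 7), 5)), -1), Pow(v, -1)) = Mul(Pow(Add(Rational(1, 7), Rational(5, 7)), -1), Pow(v, -1)) = Mul(Pow(Rational(6, 7), -1), Pow(v, -1)) = Mul(Rational(7, 6), Pow(v, -1)))
Mul(Function('s')(Add(0, 6)), 21147) = Mul(Mul(Rational(7, 6), Pow(Add(0, 6), -1)), 21147) = Mul(Mul(Rational(7, 6), Pow(6, -1)), 21147) = Mul(Mul(Rational(7, 6), Rational(1, 6)), 21147) = Mul(Rational(7, 36), 21147) = Rational(49343, 12)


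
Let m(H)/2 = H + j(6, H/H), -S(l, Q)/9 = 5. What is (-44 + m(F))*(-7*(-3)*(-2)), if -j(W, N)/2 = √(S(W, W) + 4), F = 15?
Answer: 588 + 168*I*√41 ≈ 588.0 + 1075.7*I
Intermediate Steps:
S(l, Q) = -45 (S(l, Q) = -9*5 = -45)
j(W, N) = -2*I*√41 (j(W, N) = -2*√(-45 + 4) = -2*I*√41)
m(H) = 2*H - 4*I*√41 (m(H) = 2*(H - 2*I*√41) = 2*H - 4*I*√41)
(-44 + m(F))*(-7*(-3)*(-2)) = (-44 + (2*15 - 4*I*√41))*(-7*(-3)*(-2)) = (-44 + (30 - 4*I*√41))*(21*(-2)) = (-14 - 4*I*√41)*(-42) = 588 + 168*I*√41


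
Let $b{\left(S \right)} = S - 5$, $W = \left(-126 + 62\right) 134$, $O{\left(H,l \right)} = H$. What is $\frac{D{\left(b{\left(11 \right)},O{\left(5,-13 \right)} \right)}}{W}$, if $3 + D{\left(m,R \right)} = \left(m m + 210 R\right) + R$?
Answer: $- \frac{17}{134} \approx -0.12687$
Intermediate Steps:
$W = -8576$ ($W = \left(-64\right) 134 = -8576$)
$b{\left(S \right)} = -5 + S$ ($b{\left(S \right)} = S - 5 = -5 + S$)
$D{\left(m,R \right)} = -3 + m^{2} + 211 R$ ($D{\left(m,R \right)} = -3 + \left(\left(m m + 210 R\right) + R\right) = -3 + \left(\left(m^{2} + 210 R\right) + R\right) = -3 + \left(m^{2} + 211 R\right) = -3 + m^{2} + 211 R$)
$\frac{D{\left(b{\left(11 \right)},O{\left(5,-13 \right)} \right)}}{W} = \frac{-3 + \left(-5 + 11\right)^{2} + 211 \cdot 5}{-8576} = \left(-3 + 6^{2} + 1055\right) \left(- \frac{1}{8576}\right) = \left(-3 + 36 + 1055\right) \left(- \frac{1}{8576}\right) = 1088 \left(- \frac{1}{8576}\right) = - \frac{17}{134}$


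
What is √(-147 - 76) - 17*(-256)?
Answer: 4352 + I*√223 ≈ 4352.0 + 14.933*I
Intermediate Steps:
√(-147 - 76) - 17*(-256) = √(-223) + 4352 = I*√223 + 4352 = 4352 + I*√223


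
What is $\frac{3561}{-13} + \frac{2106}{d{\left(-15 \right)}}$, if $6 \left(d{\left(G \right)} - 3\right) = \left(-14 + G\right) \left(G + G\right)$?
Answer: $- \frac{249825}{962} \approx -259.69$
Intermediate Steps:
$d{\left(G \right)} = 3 + \frac{G \left(-14 + G\right)}{3}$ ($d{\left(G \right)} = 3 + \frac{\left(-14 + G\right) \left(G + G\right)}{6} = 3 + \frac{\left(-14 + G\right) 2 G}{6} = 3 + \frac{2 G \left(-14 + G\right)}{6} = 3 + \frac{G \left(-14 + G\right)}{3}$)
$\frac{3561}{-13} + \frac{2106}{d{\left(-15 \right)}} = \frac{3561}{-13} + \frac{2106}{3 - -70 + \frac{\left(-15\right)^{2}}{3}} = 3561 \left(- \frac{1}{13}\right) + \frac{2106}{3 + 70 + \frac{1}{3} \cdot 225} = - \frac{3561}{13} + \frac{2106}{3 + 70 + 75} = - \frac{3561}{13} + \frac{2106}{148} = - \frac{3561}{13} + 2106 \cdot \frac{1}{148} = - \frac{3561}{13} + \frac{1053}{74} = - \frac{249825}{962}$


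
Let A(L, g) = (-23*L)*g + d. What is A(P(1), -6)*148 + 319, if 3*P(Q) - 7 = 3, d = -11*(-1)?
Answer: 70027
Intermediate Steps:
d = 11
P(Q) = 10/3 (P(Q) = 7/3 + (1/3)*3 = 7/3 + 1 = 10/3)
A(L, g) = 11 - 23*L*g (A(L, g) = (-23*L)*g + 11 = -23*L*g + 11 = 11 - 23*L*g)
A(P(1), -6)*148 + 319 = (11 - 23*10/3*(-6))*148 + 319 = (11 + 460)*148 + 319 = 471*148 + 319 = 69708 + 319 = 70027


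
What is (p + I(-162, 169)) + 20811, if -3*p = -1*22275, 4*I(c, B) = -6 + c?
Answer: 28194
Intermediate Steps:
I(c, B) = -3/2 + c/4 (I(c, B) = (-6 + c)/4 = -3/2 + c/4)
p = 7425 (p = -(-1)*22275/3 = -⅓*(-22275) = 7425)
(p + I(-162, 169)) + 20811 = (7425 + (-3/2 + (¼)*(-162))) + 20811 = (7425 + (-3/2 - 81/2)) + 20811 = (7425 - 42) + 20811 = 7383 + 20811 = 28194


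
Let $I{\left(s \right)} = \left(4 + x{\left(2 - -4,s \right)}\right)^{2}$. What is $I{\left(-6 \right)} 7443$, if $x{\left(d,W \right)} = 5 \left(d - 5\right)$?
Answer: $602883$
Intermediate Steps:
$x{\left(d,W \right)} = -25 + 5 d$ ($x{\left(d,W \right)} = 5 \left(-5 + d\right) = -25 + 5 d$)
$I{\left(s \right)} = 81$ ($I{\left(s \right)} = \left(4 - \left(25 - 5 \left(2 - -4\right)\right)\right)^{2} = \left(4 - \left(25 - 5 \left(2 + 4\right)\right)\right)^{2} = \left(4 + \left(-25 + 5 \cdot 6\right)\right)^{2} = \left(4 + \left(-25 + 30\right)\right)^{2} = \left(4 + 5\right)^{2} = 9^{2} = 81$)
$I{\left(-6 \right)} 7443 = 81 \cdot 7443 = 602883$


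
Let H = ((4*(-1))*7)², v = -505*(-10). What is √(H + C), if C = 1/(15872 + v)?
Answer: √343180406778/20922 ≈ 28.000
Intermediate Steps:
v = 5050
C = 1/20922 (C = 1/(15872 + 5050) = 1/20922 ≈ 4.7797e-5)
H = 784 (H = (-4*7)² = (-28)² = 784)
√(H + C) = √(784 + 1/20922) = √(16402849/20922) = √343180406778/20922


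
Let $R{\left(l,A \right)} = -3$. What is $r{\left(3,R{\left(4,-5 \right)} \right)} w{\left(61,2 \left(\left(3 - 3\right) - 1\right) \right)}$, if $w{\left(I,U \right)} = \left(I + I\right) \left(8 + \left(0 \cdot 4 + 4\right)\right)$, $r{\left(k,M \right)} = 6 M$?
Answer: $-26352$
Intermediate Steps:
$w{\left(I,U \right)} = 24 I$ ($w{\left(I,U \right)} = 2 I \left(8 + \left(0 + 4\right)\right) = 2 I \left(8 + 4\right) = 2 I 12 = 24 I$)
$r{\left(3,R{\left(4,-5 \right)} \right)} w{\left(61,2 \left(\left(3 - 3\right) - 1\right) \right)} = 6 \left(-3\right) 24 \cdot 61 = \left(-18\right) 1464 = -26352$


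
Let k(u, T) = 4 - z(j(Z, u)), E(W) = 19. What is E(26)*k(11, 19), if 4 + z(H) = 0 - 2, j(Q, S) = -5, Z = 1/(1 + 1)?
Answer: 190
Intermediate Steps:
Z = 1/2 ≈ 0.50000
z(H) = -6 (z(H) = -4 + (0 - 2) = -4 - 2 = -6)
k(u, T) = 10 (k(u, T) = 4 - 1*(-6) = 4 + 6 = 10)
E(26)*k(11, 19) = 19*10 = 190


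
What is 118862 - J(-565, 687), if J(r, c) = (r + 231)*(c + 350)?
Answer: 465220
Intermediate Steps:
J(r, c) = (231 + r)*(350 + c)
118862 - J(-565, 687) = 118862 - (80850 + 231*687 + 350*(-565) + 687*(-565)) = 118862 - (80850 + 158697 - 197750 - 388155) = 118862 - 1*(-346358) = 118862 + 346358 = 465220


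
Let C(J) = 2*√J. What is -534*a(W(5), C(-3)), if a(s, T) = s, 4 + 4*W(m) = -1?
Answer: 1335/2 ≈ 667.50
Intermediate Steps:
W(m) = -5/4 (W(m) = -1 + (¼)*(-1) = -1 - ¼ = -5/4)
-534*a(W(5), C(-3)) = -534*(-5/4) = 1335/2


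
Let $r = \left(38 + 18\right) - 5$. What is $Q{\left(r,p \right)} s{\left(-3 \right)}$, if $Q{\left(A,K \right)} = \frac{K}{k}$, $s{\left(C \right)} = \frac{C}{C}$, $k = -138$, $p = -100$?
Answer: $\frac{50}{69} \approx 0.72464$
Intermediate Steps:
$r = 51$ ($r = 56 - 5 = 51$)
$s{\left(C \right)} = 1$
$Q{\left(A,K \right)} = - \frac{K}{138}$ ($Q{\left(A,K \right)} = \frac{K}{-138} = K \left(- \frac{1}{138}\right) = - \frac{K}{138}$)
$Q{\left(r,p \right)} s{\left(-3 \right)} = \left(- \frac{1}{138}\right) \left(-100\right) 1 = \frac{50}{69} \cdot 1 = \frac{50}{69}$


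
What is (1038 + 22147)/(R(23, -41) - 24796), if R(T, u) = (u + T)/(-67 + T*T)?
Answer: -357049/381859 ≈ -0.93503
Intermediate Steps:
R(T, u) = (T + u)/(-67 + T²)
(1038 + 22147)/(R(23, -41) - 24796) = (1038 + 22147)/((23 - 41)/(-67 + 23²) - 24796) = 23185/(-18/(-67 + 529) - 24796) = 23185/(-18/462 - 24796) = 23185/((1/462)*(-18) - 24796) = 23185/(-3/77 - 24796) = 23185/(-1909295/77) = 23185*(-77/1909295) = -357049/381859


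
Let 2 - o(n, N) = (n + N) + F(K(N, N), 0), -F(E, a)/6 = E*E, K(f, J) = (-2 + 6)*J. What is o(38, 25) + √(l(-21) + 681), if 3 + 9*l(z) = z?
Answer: 59939 + √6105/3 ≈ 59965.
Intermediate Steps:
l(z) = -⅓ + z/9
K(f, J) = 4*J
F(E, a) = -6*E² (F(E, a) = -6*E*E = -6*E²)
o(n, N) = 2 - N - n + 96*N² (o(n, N) = 2 - ((n + N) - 6*16*N²) = 2 - ((N + n) - 96*N²) = 2 - (N + n - 96*N²) = 2 + (-N - n + 96*N²) = 2 - N - n + 96*N²)
o(38, 25) + √(l(-21) + 681) = (2 - 1*25 - 1*38 + 96*25²) + √((-⅓ + (⅑)*(-21)) + 681) = (2 - 25 - 38 + 96*625) + √((-⅓ - 7/3) + 681) = (2 - 25 - 38 + 60000) + √(-8/3 + 681) = 59939 + √(2035/3) = 59939 + √6105/3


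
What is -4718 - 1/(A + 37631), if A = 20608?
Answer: -274771603/58239 ≈ -4718.0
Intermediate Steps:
-4718 - 1/(A + 37631) = -4718 - 1/(20608 + 37631) = -4718 - 1/58239 = -274771603/58239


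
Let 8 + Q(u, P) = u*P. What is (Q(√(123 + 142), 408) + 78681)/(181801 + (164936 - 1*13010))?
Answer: 78673/333727 + 24*√265/19631 ≈ 0.25564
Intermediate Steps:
Q(u, P) = -8 + P*u (Q(u, P) = -8 + u*P = -8 + P*u)
(Q(√(123 + 142), 408) + 78681)/(181801 + (164936 - 1*13010)) = ((-8 + 408*√(123 + 142)) + 78681)/(181801 + (164936 - 1*13010)) = ((-8 + 408*√265) + 78681)/(181801 + (164936 - 13010)) = (78673 + 408*√265)/(181801 + 151926) = (78673 + 408*√265)/333727 = (78673 + 408*√265)*(1/333727) = 78673/333727 + 24*√265/19631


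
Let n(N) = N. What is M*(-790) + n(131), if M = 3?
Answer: -2239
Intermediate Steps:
M*(-790) + n(131) = 3*(-790) + 131 = -2370 + 131 = -2239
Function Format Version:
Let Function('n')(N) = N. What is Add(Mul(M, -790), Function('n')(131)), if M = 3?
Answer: -2239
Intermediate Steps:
Add(Mul(M, -790), Function('n')(131)) = Add(Mul(3, -790), 131) = Add(-2370, 131) = -2239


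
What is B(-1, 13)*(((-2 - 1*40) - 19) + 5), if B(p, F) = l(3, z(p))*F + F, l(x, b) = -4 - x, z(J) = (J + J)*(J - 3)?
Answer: 4368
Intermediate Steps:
z(J) = 2*J*(-3 + J) (z(J) = (2*J)*(-3 + J) = 2*J*(-3 + J))
B(p, F) = -6*F (B(p, F) = (-4 - 1*3)*F + F = (-4 - 3)*F + F = -7*F + F = -6*F)
B(-1, 13)*(((-2 - 1*40) - 19) + 5) = (-6*13)*(((-2 - 1*40) - 19) + 5) = -78*(((-2 - 40) - 19) + 5) = -78*((-42 - 19) + 5) = -78*(-61 + 5) = -78*(-56) = 4368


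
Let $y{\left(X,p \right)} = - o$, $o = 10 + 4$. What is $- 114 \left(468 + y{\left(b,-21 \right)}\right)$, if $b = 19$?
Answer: $-51756$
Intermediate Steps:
$o = 14$
$y{\left(X,p \right)} = -14$ ($y{\left(X,p \right)} = \left(-1\right) 14 = -14$)
$- 114 \left(468 + y{\left(b,-21 \right)}\right) = - 114 \left(468 - 14\right) = \left(-114\right) 454 = -51756$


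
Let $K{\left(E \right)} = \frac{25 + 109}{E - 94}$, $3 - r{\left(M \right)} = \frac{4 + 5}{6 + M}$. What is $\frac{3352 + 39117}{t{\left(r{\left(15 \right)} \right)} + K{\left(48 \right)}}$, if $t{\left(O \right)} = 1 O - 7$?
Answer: $- \frac{6837509}{1182} \approx -5784.7$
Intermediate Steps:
$r{\left(M \right)} = 3 - \frac{9}{6 + M}$ ($r{\left(M \right)} = 3 - \frac{4 + 5}{6 + M} = 3 - \frac{9}{6 + M}$)
$K{\left(E \right)} = \frac{134}{-94 + E}$
$t{\left(O \right)} = -7 + O$ ($t{\left(O \right)} = O - 7 = -7 + O$)
$\frac{3352 + 39117}{t{\left(r{\left(15 \right)} \right)} + K{\left(48 \right)}} = \frac{3352 + 39117}{\left(-7 + \frac{3 \left(3 + 15\right)}{6 + 15}\right) + \frac{134}{-94 + 48}} = \frac{42469}{\left(-7 + 3 \cdot \frac{1}{21} \cdot 18\right) + \frac{134}{-46}} = \frac{42469}{\left(-7 + 3 \cdot \frac{1}{21} \cdot 18\right) + 134 \left(- \frac{1}{46}\right)} = \frac{42469}{\left(-7 + \frac{18}{7}\right) - \frac{67}{23}} = \frac{42469}{- \frac{31}{7} - \frac{67}{23}} = \frac{42469}{- \frac{1182}{161}} = 42469 \left(- \frac{161}{1182}\right) = - \frac{6837509}{1182}$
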